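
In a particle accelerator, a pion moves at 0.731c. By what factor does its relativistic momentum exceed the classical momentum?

p_rel = γmv, p_class = mv
Ratio = γ = 1/√(1 - 0.731²)
= 1/√(0.465639) = 1.465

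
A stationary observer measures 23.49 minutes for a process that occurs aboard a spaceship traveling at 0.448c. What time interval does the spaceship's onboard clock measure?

Dilated time Δt = 23.49 minutes
γ = 1/√(1 - 0.448²) = 1.1185
Δt₀ = Δt/γ = 23.49/1.1185 = 21.00 minutes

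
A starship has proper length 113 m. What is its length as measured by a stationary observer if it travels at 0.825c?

Proper length L₀ = 113 m
γ = 1/√(1 - 0.825²) = 1.7695
L = L₀/γ = 113/1.7695 = 63.86 m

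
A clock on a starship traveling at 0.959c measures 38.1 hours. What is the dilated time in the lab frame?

Proper time Δt₀ = 38.1 hours
γ = 1/√(1 - 0.959²) = 3.5285
Δt = γΔt₀ = 3.5285 × 38.1 = 134.4 hours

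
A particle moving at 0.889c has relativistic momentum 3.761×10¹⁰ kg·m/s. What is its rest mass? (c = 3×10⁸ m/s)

γ = 1/√(1 - 0.889²) = 2.184
v = 0.889 × 3×10⁸ = 2.667×10⁸ m/s
m = p/(γv) = 3.761×10¹⁰/(2.184 × 2.667×10⁸) = 64.57 kg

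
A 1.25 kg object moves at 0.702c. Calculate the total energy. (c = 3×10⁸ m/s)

γ = 1/√(1 - 0.702²) = 1.404
mc² = 1.25 × (3×10⁸)² = 1.125×10¹⁷ J
E = γmc² = 1.404 × 1.125×10¹⁷ = 1.580×10¹⁷ J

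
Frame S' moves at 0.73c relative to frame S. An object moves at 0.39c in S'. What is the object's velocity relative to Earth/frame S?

u = (u' + v)/(1 + u'v/c²)
Numerator: 0.39 + 0.73 = 1.12
Denominator: 1 + 0.2847 = 1.2847
u = 1.12/1.2847 = 0.8718c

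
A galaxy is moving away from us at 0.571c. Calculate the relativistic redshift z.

β = 0.571
(1+β)/(1-β) = 1.571/0.429 = 3.662
√(3.662) = 1.9136
z = 1.9136 - 1 = 0.9136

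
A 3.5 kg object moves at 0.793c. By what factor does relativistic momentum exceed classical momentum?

p_rel = γmv, p_class = mv
Ratio = γ = 1/√(1 - 0.793²) = 1.641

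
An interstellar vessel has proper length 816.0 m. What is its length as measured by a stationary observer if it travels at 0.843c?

Proper length L₀ = 816.0 m
γ = 1/√(1 - 0.843²) = 1.859
L = L₀/γ = 816.0/1.859 = 438.9 m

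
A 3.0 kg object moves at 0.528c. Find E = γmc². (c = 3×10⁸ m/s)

γ = 1/√(1 - 0.528²) = 1.1775
mc² = 3.0 × (3×10⁸)² = 2.700×10¹⁷ J
E = γmc² = 1.1775 × 2.700×10¹⁷ = 3.179×10¹⁷ J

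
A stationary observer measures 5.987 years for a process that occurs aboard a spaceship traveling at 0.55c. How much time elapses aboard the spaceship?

Dilated time Δt = 5.987 years
γ = 1/√(1 - 0.55²) = 1.1974
Δt₀ = Δt/γ = 5.987/1.1974 = 5.000 years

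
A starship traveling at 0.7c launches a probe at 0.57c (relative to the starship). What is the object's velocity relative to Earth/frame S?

u = (u' + v)/(1 + u'v/c²)
Numerator: 0.57 + 0.7 = 1.27
Denominator: 1 + 0.399 = 1.399
u = 1.27/1.399 = 0.9078c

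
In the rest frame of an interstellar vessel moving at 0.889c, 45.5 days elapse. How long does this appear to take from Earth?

Proper time Δt₀ = 45.5 days
γ = 1/√(1 - 0.889²) = 2.184
Δt = γΔt₀ = 2.184 × 45.5 = 99.37 days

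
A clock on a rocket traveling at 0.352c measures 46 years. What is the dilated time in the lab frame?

Proper time Δt₀ = 46 years
γ = 1/√(1 - 0.352²) = 1.0684
Δt = γΔt₀ = 1.0684 × 46 = 49.15 years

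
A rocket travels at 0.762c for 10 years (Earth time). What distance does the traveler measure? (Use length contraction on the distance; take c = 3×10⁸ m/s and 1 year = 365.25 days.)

Earth distance: d = v × t = 0.762c × 10 yr = 7.214×10¹⁶ m
γ = 1.544
d' = d/γ = 7.214×10¹⁶/1.544 = 4.672×10¹⁶ m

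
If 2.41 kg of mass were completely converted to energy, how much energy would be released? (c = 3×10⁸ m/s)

Using E = mc²:
c² = (3×10⁸)² = 9×10¹⁶ m²/s²
E = 2.41 × 9×10¹⁶ = 2.169×10¹⁷ J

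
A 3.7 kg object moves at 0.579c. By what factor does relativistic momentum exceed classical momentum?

p_rel = γmv, p_class = mv
Ratio = γ = 1/√(1 - 0.579²) = 1.227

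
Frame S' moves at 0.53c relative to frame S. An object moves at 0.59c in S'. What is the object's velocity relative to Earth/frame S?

u = (u' + v)/(1 + u'v/c²)
Numerator: 0.59 + 0.53 = 1.12
Denominator: 1 + 0.3127 = 1.3127
u = 1.12/1.3127 = 0.8532c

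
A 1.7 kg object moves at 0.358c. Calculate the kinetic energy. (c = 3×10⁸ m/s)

γ = 1/√(1 - 0.358²) = 1.07098
γ - 1 = 0.07098
KE = (γ-1)mc² = 0.07098 × 1.7 × (3×10⁸)² = 1.086×10¹⁶ J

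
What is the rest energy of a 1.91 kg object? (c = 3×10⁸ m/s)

c² = (3×10⁸)² = 9.000×10¹⁶ m²/s²
E₀ = mc² = 1.91 × 9.000×10¹⁶ = 1.719×10¹⁷ J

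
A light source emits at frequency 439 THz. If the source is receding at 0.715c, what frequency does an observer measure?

β = v/c = 0.715
(1-β)/(1+β) = 0.285/1.715 = 0.1662
Doppler factor = √(0.1662) = 0.4077
f_obs = 439 × 0.4077 = 179.0 THz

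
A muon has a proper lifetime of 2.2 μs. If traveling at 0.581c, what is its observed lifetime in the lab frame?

Proper lifetime τ₀ = 2.2 μs
γ = 1/√(1 - 0.581²) = 1.2286
τ = γτ₀ = 1.2286 × 2.2 μs = 2.703 μs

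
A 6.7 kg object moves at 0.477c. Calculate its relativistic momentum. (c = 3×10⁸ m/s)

γ = 1/√(1 - 0.477²) = 1.138
v = 0.477 × 3×10⁸ = 1.431×10⁸ m/s
p = γmv = 1.138 × 6.7 × 1.431×10⁸ = 1.091×10⁹ kg·m/s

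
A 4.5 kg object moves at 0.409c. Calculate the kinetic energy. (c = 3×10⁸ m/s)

γ = 1/√(1 - 0.409²) = 1.09585
γ - 1 = 0.09585
KE = (γ-1)mc² = 0.09585 × 4.5 × (3×10⁸)² = 3.882×10¹⁶ J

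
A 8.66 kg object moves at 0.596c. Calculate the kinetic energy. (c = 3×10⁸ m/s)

γ = 1/√(1 - 0.596²) = 1.24535
γ - 1 = 0.24535
KE = (γ-1)mc² = 0.24535 × 8.66 × (3×10⁸)² = 1.912×10¹⁷ J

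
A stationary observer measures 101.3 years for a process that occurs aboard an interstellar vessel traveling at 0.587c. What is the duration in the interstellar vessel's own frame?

Dilated time Δt = 101.3 years
γ = 1/√(1 - 0.587²) = 1.2352
Δt₀ = Δt/γ = 101.3/1.2352 = 82.01 years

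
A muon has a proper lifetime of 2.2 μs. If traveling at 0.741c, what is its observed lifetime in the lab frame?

Proper lifetime τ₀ = 2.2 μs
γ = 1/√(1 - 0.741²) = 1.489
τ = γτ₀ = 1.489 × 2.2 μs = 3.276 μs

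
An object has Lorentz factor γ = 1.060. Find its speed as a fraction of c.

From γ = 1/√(1 - v²/c²):
1/γ² = 1/1.060² = 0.8900
v²/c² = 1 - 0.8900 = 0.1100
v/c = √(0.1100) = 0.3317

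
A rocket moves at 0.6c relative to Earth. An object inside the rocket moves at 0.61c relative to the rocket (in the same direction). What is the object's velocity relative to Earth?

u = (u' + v)/(1 + u'v/c²)
Numerator: 0.61 + 0.6 = 1.21
Denominator: 1 + 0.366 = 1.366
u = 1.21/1.366 = 0.8858c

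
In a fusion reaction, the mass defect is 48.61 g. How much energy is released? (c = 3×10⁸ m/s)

Convert mass defect: Δm = 48.61 g = 0.04861 kg
E = Δm·c² = 0.04861 × (3×10⁸)²
= 0.04861 × 9×10¹⁶ = 4.375×10¹⁵ J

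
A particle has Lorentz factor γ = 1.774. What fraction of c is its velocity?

From γ = 1/√(1 - v²/c²):
1/γ² = 1/1.774² = 0.3178
v²/c² = 1 - 0.3178 = 0.6822
v/c = √(0.6822) = 0.8260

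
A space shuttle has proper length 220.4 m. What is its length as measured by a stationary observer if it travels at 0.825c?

Proper length L₀ = 220.4 m
γ = 1/√(1 - 0.825²) = 1.769
L = L₀/γ = 220.4/1.769 = 124.6 m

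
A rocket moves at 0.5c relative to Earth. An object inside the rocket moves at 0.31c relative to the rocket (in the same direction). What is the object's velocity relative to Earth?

u = (u' + v)/(1 + u'v/c²)
Numerator: 0.31 + 0.5 = 0.81
Denominator: 1 + 0.155 = 1.155
u = 0.81/1.155 = 0.7013c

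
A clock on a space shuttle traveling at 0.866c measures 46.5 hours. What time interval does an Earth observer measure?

Proper time Δt₀ = 46.5 hours
γ = 1/√(1 - 0.866²) = 1.9998
Δt = γΔt₀ = 1.9998 × 46.5 = 92.99 hours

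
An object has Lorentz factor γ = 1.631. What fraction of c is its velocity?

From γ = 1/√(1 - v²/c²):
1/γ² = 1/1.631² = 0.3759
v²/c² = 1 - 0.3759 = 0.6241
v/c = √(0.6241) = 0.7900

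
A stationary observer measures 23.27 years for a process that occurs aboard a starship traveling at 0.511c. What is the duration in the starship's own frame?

Dilated time Δt = 23.27 years
γ = 1/√(1 - 0.511²) = 1.1634
Δt₀ = Δt/γ = 23.27/1.1634 = 20.00 years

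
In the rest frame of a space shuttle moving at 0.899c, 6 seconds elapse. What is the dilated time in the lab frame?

Proper time Δt₀ = 6 seconds
γ = 1/√(1 - 0.899²) = 2.283
Δt = γΔt₀ = 2.283 × 6 = 13.70 seconds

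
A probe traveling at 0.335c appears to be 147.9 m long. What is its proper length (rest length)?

Contracted length L = 147.9 m
γ = 1/√(1 - 0.335²) = 1.0613
L₀ = γL = 1.0613 × 147.9 = 157.0 m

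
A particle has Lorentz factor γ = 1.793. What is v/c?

From γ = 1/√(1 - v²/c²):
1/γ² = 1/1.793² = 0.3111
v²/c² = 1 - 0.3111 = 0.6889
v/c = √(0.6889) = 0.8300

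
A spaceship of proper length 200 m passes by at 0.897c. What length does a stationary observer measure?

Proper length L₀ = 200 m
γ = 1/√(1 - 0.897²) = 2.2623
L = L₀/γ = 200/2.2623 = 88.41 m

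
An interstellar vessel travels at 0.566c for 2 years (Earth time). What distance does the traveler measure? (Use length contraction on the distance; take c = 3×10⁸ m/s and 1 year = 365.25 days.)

Earth distance: d = v × t = 0.566c × 2 yr = 1.0717×10¹⁶ m
γ = 1.2130
d' = d/γ = 1.0717×10¹⁶/1.2130 = 8.835×10¹⁵ m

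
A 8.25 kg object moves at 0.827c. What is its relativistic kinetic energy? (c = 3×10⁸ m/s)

γ = 1/√(1 - 0.827²) = 1.7787
γ - 1 = 0.7787
KE = (γ-1)mc² = 0.7787 × 8.25 × (3×10⁸)² = 5.782×10¹⁷ J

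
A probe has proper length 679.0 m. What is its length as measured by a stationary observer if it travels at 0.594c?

Proper length L₀ = 679.0 m
γ = 1/√(1 - 0.594²) = 1.2431
L = L₀/γ = 679.0/1.2431 = 546.2 m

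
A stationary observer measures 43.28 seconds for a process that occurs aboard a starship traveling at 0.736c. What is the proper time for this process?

Dilated time Δt = 43.28 seconds
γ = 1/√(1 - 0.736²) = 1.477
Δt₀ = Δt/γ = 43.28/1.477 = 29.30 seconds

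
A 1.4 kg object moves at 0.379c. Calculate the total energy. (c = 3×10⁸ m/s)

γ = 1/√(1 - 0.379²) = 1.081
mc² = 1.4 × (3×10⁸)² = 1.260×10¹⁷ J
E = γmc² = 1.081 × 1.260×10¹⁷ = 1.362×10¹⁷ J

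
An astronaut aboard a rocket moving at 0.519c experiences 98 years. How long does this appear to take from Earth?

Proper time Δt₀ = 98 years
γ = 1/√(1 - 0.519²) = 1.170
Δt = γΔt₀ = 1.170 × 98 = 114.7 years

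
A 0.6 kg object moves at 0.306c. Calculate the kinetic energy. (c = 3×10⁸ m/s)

γ = 1/√(1 - 0.306²) = 1.05039
γ - 1 = 0.05039
KE = (γ-1)mc² = 0.05039 × 0.6 × (3×10⁸)² = 2.721×10¹⁵ J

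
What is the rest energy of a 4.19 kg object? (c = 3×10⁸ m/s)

c² = (3×10⁸)² = 9.000×10¹⁶ m²/s²
E₀ = mc² = 4.19 × 9.000×10¹⁶ = 3.771×10¹⁷ J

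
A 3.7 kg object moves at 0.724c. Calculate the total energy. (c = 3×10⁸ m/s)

γ = 1/√(1 - 0.724²) = 1.449696
mc² = 3.7 × (3×10⁸)² = 3.330×10¹⁷ J
E = γmc² = 1.449696 × 3.330×10¹⁷ = 4.827×10¹⁷ J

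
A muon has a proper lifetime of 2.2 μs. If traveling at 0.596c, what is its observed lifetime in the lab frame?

Proper lifetime τ₀ = 2.2 μs
γ = 1/√(1 - 0.596²) = 1.2454
τ = γτ₀ = 1.2454 × 2.2 μs = 2.740 μs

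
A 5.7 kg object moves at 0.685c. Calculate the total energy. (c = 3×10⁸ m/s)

γ = 1/√(1 - 0.685²) = 1.3726
mc² = 5.7 × (3×10⁸)² = 5.130×10¹⁷ J
E = γmc² = 1.3726 × 5.130×10¹⁷ = 7.041×10¹⁷ J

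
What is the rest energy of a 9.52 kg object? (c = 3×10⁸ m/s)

c² = (3×10⁸)² = 9.000×10¹⁶ m²/s²
E₀ = mc² = 9.52 × 9.000×10¹⁶ = 8.568×10¹⁷ J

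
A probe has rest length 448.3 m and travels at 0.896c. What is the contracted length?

Proper length L₀ = 448.3 m
γ = 1/√(1 - 0.896²) = 2.252
L = L₀/γ = 448.3/2.252 = 199.1 m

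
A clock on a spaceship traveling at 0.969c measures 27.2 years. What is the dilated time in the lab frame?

Proper time Δt₀ = 27.2 years
γ = 1/√(1 - 0.969²) = 4.048
Δt = γΔt₀ = 4.048 × 27.2 = 110.1 years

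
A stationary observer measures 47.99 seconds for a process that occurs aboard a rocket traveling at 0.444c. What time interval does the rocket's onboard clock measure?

Dilated time Δt = 47.99 seconds
γ = 1/√(1 - 0.444²) = 1.116
Δt₀ = Δt/γ = 47.99/1.116 = 43.00 seconds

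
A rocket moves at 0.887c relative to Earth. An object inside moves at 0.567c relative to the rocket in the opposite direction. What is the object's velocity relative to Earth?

Object's velocity in rocket frame is u' = -0.567c
u = (u' + v)/(1 + u'v/c²) = (v - 0.567)/(1 - 0.567·v/c²)
Numerator: 0.887 - 0.567 = 0.32
Denominator: 1 - 0.502929 = 0.497071
u = 0.32/0.497071 = 0.6438c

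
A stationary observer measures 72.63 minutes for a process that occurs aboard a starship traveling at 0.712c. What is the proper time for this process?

Dilated time Δt = 72.63 minutes
γ = 1/√(1 - 0.712²) = 1.424
Δt₀ = Δt/γ = 72.63/1.424 = 51.00 minutes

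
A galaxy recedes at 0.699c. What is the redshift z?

β = 0.699
(1+β)/(1-β) = 1.699/0.301 = 5.645
√(5.645) = 2.376
z = 2.376 - 1 = 1.376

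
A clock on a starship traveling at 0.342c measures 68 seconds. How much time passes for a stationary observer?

Proper time Δt₀ = 68 seconds
γ = 1/√(1 - 0.342²) = 1.06417
Δt = γΔt₀ = 1.06417 × 68 = 72.36 seconds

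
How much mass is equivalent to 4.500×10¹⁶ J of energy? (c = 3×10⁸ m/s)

From E = mc², we get m = E/c²
c² = (3×10⁸)² = 9×10¹⁶ m²/s²
m = 4.500×10¹⁶ / 9×10¹⁶ = 0.5000 kg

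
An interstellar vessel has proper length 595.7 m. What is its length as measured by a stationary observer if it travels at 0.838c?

Proper length L₀ = 595.7 m
γ = 1/√(1 - 0.838²) = 1.8326
L = L₀/γ = 595.7/1.8326 = 325.1 m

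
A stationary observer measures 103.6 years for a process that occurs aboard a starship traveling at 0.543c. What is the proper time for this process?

Dilated time Δt = 103.6 years
γ = 1/√(1 - 0.543²) = 1.19086
Δt₀ = Δt/γ = 103.6/1.19086 = 87.00 years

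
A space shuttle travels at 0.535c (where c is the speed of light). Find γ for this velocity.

v/c = 0.535, so (v/c)² = 0.286225
1 - (v/c)² = 0.713775
γ = 1/√(0.713775) = 1.184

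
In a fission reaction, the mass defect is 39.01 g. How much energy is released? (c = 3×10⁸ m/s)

Convert mass defect: Δm = 39.01 g = 0.03901 kg
E = Δm·c² = 0.03901 × (3×10⁸)²
= 0.03901 × 9×10¹⁶ = 3.511×10¹⁵ J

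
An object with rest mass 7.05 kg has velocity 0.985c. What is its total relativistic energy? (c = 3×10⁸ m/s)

γ = 1/√(1 - 0.985²) = 5.795
mc² = 7.05 × (3×10⁸)² = 6.345×10¹⁷ J
E = γmc² = 5.795 × 6.345×10¹⁷ = 3.677×10¹⁸ J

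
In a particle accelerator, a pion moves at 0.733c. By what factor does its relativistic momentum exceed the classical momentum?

p_rel = γmv, p_class = mv
Ratio = γ = 1/√(1 - 0.733²)
= 1/√(0.462711) = 1.470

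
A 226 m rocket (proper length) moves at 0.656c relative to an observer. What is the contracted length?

Proper length L₀ = 226 m
γ = 1/√(1 - 0.656²) = 1.325
L = L₀/γ = 226/1.325 = 170.6 m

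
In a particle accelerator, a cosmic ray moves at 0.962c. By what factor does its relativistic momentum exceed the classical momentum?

p_rel = γmv, p_class = mv
Ratio = γ = 1/√(1 - 0.962²)
= 1/√(0.074556) = 3.662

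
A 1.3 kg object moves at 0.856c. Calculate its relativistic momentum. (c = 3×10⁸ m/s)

γ = 1/√(1 - 0.856²) = 1.93433
v = 0.856 × 3×10⁸ = 2.568×10⁸ m/s
p = γmv = 1.93433 × 1.3 × 2.568×10⁸ = 6.458×10⁸ kg·m/s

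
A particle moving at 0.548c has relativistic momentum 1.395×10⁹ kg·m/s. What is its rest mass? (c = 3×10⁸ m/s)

γ = 1/√(1 - 0.548²) = 1.1955
v = 0.548 × 3×10⁸ = 1.644×10⁸ m/s
m = p/(γv) = 1.395×10⁹/(1.1955 × 1.644×10⁸) = 7.098 kg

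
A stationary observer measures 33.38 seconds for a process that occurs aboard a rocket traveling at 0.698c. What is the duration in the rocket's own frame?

Dilated time Δt = 33.38 seconds
γ = 1/√(1 - 0.698²) = 1.3965
Δt₀ = Δt/γ = 33.38/1.3965 = 23.90 seconds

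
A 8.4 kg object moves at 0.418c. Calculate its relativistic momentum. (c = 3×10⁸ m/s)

γ = 1/√(1 - 0.418²) = 1.101
v = 0.418 × 3×10⁸ = 1.254×10⁸ m/s
p = γmv = 1.101 × 8.4 × 1.254×10⁸ = 1.160×10⁹ kg·m/s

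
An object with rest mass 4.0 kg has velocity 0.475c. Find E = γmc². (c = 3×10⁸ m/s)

γ = 1/√(1 - 0.475²) = 1.1364
mc² = 4.0 × (3×10⁸)² = 3.600×10¹⁷ J
E = γmc² = 1.1364 × 3.600×10¹⁷ = 4.091×10¹⁷ J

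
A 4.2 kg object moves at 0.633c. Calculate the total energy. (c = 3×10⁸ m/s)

γ = 1/√(1 - 0.633²) = 1.2917
mc² = 4.2 × (3×10⁸)² = 3.780×10¹⁷ J
E = γmc² = 1.2917 × 3.780×10¹⁷ = 4.883×10¹⁷ J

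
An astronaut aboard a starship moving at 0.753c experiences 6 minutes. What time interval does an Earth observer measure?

Proper time Δt₀ = 6 minutes
γ = 1/√(1 - 0.753²) = 1.5197
Δt = γΔt₀ = 1.5197 × 6 = 9.118 minutes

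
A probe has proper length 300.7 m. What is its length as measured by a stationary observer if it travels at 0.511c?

Proper length L₀ = 300.7 m
γ = 1/√(1 - 0.511²) = 1.1634
L = L₀/γ = 300.7/1.1634 = 258.5 m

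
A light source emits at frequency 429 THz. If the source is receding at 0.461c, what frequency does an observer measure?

β = v/c = 0.461
(1-β)/(1+β) = 0.539/1.461 = 0.3689
Doppler factor = √(0.3689) = 0.6074
f_obs = 429 × 0.6074 = 260.6 THz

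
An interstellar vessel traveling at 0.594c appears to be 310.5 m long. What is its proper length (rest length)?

Contracted length L = 310.5 m
γ = 1/√(1 - 0.594²) = 1.243
L₀ = γL = 1.243 × 310.5 = 386.0 m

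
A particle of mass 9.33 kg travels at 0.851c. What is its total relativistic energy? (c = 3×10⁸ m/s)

γ = 1/√(1 - 0.851²) = 1.904
mc² = 9.33 × (3×10⁸)² = 8.397×10¹⁷ J
E = γmc² = 1.904 × 8.397×10¹⁷ = 1.599×10¹⁸ J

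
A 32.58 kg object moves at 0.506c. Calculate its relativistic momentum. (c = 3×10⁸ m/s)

γ = 1/√(1 - 0.506²) = 1.1594
v = 0.506 × 3×10⁸ = 1.518×10⁸ m/s
p = γmv = 1.1594 × 32.58 × 1.518×10⁸ = 5.734×10⁹ kg·m/s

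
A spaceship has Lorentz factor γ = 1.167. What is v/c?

From γ = 1/√(1 - v²/c²):
1/γ² = 1/1.167² = 0.7343
v²/c² = 1 - 0.7343 = 0.2657
v/c = √(0.2657) = 0.5155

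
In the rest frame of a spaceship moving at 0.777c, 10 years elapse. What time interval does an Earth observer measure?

Proper time Δt₀ = 10 years
γ = 1/√(1 - 0.777²) = 1.589
Δt = γΔt₀ = 1.589 × 10 = 15.89 years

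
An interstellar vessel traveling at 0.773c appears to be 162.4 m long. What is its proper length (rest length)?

Contracted length L = 162.4 m
γ = 1/√(1 - 0.773²) = 1.5763
L₀ = γL = 1.5763 × 162.4 = 256.0 m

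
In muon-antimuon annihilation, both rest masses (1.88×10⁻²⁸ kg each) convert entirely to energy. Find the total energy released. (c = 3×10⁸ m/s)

Both particles have the same rest mass, so total mass = 2m
E = 2m·c² = 2 × 1.88×10⁻²⁸ × (3×10⁸)²
= 2 × 1.88×10⁻²⁸ × 9×10¹⁶
= 3.384×10⁻¹¹ J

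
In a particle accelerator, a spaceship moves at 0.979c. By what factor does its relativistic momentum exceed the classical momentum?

p_rel = γmv, p_class = mv
Ratio = γ = 1/√(1 - 0.979²)
= 1/√(0.041559) = 4.905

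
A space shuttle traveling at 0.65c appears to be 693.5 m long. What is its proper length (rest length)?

Contracted length L = 693.5 m
γ = 1/√(1 - 0.65²) = 1.316
L₀ = γL = 1.316 × 693.5 = 912.6 m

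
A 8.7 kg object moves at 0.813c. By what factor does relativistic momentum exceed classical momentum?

p_rel = γmv, p_class = mv
Ratio = γ = 1/√(1 - 0.813²) = 1.717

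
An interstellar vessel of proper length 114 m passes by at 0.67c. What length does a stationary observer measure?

Proper length L₀ = 114 m
γ = 1/√(1 - 0.67²) = 1.347
L = L₀/γ = 114/1.347 = 84.63 m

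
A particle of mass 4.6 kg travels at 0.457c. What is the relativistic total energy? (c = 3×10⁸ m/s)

γ = 1/√(1 - 0.457²) = 1.12427
mc² = 4.6 × (3×10⁸)² = 4.140×10¹⁷ J
E = γmc² = 1.12427 × 4.140×10¹⁷ = 4.654×10¹⁷ J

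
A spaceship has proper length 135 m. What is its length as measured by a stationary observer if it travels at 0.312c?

Proper length L₀ = 135 m
γ = 1/√(1 - 0.312²) = 1.0525
L = L₀/γ = 135/1.0525 = 128.3 m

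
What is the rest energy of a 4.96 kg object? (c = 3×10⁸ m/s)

c² = (3×10⁸)² = 9.000×10¹⁶ m²/s²
E₀ = mc² = 4.96 × 9.000×10¹⁶ = 4.464×10¹⁷ J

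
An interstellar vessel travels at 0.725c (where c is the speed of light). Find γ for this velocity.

v/c = 0.725, so (v/c)² = 0.525625
1 - (v/c)² = 0.474375
γ = 1/√(0.474375) = 1.452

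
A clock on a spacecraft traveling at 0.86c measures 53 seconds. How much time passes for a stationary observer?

Proper time Δt₀ = 53 seconds
γ = 1/√(1 - 0.86²) = 1.960
Δt = γΔt₀ = 1.960 × 53 = 103.9 seconds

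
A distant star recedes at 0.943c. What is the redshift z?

β = 0.943
(1+β)/(1-β) = 1.943/0.057 = 34.088
√(34.088) = 5.838
z = 5.838 - 1 = 4.838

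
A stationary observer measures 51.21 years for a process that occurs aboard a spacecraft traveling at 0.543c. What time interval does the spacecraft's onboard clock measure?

Dilated time Δt = 51.21 years
γ = 1/√(1 - 0.543²) = 1.191
Δt₀ = Δt/γ = 51.21/1.191 = 43.00 years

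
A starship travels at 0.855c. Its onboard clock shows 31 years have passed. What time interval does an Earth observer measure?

Proper time Δt₀ = 31 years
γ = 1/√(1 - 0.855²) = 1.928
Δt = γΔt₀ = 1.928 × 31 = 59.77 years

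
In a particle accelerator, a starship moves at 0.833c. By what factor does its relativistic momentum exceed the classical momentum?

p_rel = γmv, p_class = mv
Ratio = γ = 1/√(1 - 0.833²)
= 1/√(0.306111) = 1.807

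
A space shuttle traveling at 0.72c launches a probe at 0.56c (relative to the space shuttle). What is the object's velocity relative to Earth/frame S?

u = (u' + v)/(1 + u'v/c²)
Numerator: 0.56 + 0.72 = 1.28
Denominator: 1 + 0.4032 = 1.4032
u = 1.28/1.4032 = 0.9122c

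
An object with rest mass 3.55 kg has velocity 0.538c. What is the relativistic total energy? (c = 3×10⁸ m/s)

γ = 1/√(1 - 0.538²) = 1.1863
mc² = 3.55 × (3×10⁸)² = 3.195×10¹⁷ J
E = γmc² = 1.1863 × 3.195×10¹⁷ = 3.790×10¹⁷ J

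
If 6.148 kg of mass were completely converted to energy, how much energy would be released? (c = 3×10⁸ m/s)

Using E = mc²:
c² = (3×10⁸)² = 9×10¹⁶ m²/s²
E = 6.148 × 9×10¹⁶ = 5.533×10¹⁷ J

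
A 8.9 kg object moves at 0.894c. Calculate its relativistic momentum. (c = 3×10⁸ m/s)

γ = 1/√(1 - 0.894²) = 2.2318
v = 0.894 × 3×10⁸ = 2.682×10⁸ m/s
p = γmv = 2.2318 × 8.9 × 2.682×10⁸ = 5.327×10⁹ kg·m/s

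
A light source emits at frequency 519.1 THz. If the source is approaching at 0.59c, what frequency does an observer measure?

β = v/c = 0.59
(1+β)/(1-β) = 1.59/0.41 = 3.878
Doppler factor = √(3.878) = 1.969
f_obs = 519.1 × 1.969 = 1022 THz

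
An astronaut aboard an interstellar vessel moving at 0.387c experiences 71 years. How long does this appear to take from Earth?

Proper time Δt₀ = 71 years
γ = 1/√(1 - 0.387²) = 1.0845
Δt = γΔt₀ = 1.0845 × 71 = 77.00 years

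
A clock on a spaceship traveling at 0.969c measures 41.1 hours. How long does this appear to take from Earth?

Proper time Δt₀ = 41.1 hours
γ = 1/√(1 - 0.969²) = 4.048
Δt = γΔt₀ = 4.048 × 41.1 = 166.4 hours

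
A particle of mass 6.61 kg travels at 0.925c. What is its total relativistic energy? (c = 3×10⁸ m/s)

γ = 1/√(1 - 0.925²) = 2.632
mc² = 6.61 × (3×10⁸)² = 5.949×10¹⁷ J
E = γmc² = 2.632 × 5.949×10¹⁷ = 1.566×10¹⁸ J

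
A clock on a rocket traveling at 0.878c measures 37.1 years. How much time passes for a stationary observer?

Proper time Δt₀ = 37.1 years
γ = 1/√(1 - 0.878²) = 2.0892
Δt = γΔt₀ = 2.0892 × 37.1 = 77.51 years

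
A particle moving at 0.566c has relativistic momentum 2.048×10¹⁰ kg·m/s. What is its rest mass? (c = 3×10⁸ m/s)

γ = 1/√(1 - 0.566²) = 1.213
v = 0.566 × 3×10⁸ = 1.698×10⁸ m/s
m = p/(γv) = 2.048×10¹⁰/(1.213 × 1.698×10⁸) = 99.43 kg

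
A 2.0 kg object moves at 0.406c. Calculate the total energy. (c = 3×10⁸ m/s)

γ = 1/√(1 - 0.406²) = 1.0942
mc² = 2.0 × (3×10⁸)² = 1.800×10¹⁷ J
E = γmc² = 1.0942 × 1.800×10¹⁷ = 1.970×10¹⁷ J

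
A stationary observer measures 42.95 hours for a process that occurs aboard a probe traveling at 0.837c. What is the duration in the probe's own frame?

Dilated time Δt = 42.95 hours
γ = 1/√(1 - 0.837²) = 1.8275
Δt₀ = Δt/γ = 42.95/1.8275 = 23.50 hours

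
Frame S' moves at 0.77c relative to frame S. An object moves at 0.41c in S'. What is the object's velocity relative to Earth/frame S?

u = (u' + v)/(1 + u'v/c²)
Numerator: 0.41 + 0.77 = 1.18
Denominator: 1 + 0.3157 = 1.3157
u = 1.18/1.3157 = 0.8969c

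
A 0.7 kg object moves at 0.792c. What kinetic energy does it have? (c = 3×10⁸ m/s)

γ = 1/√(1 - 0.792²) = 1.6379
γ - 1 = 0.6379
KE = (γ-1)mc² = 0.6379 × 0.7 × (3×10⁸)² = 4.019×10¹⁶ J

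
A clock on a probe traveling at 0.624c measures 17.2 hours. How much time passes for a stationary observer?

Proper time Δt₀ = 17.2 hours
γ = 1/√(1 - 0.624²) = 1.2797
Δt = γΔt₀ = 1.2797 × 17.2 = 22.01 hours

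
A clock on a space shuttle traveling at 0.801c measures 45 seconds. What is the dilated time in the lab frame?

Proper time Δt₀ = 45 seconds
γ = 1/√(1 - 0.801²) = 1.6704
Δt = γΔt₀ = 1.6704 × 45 = 75.17 seconds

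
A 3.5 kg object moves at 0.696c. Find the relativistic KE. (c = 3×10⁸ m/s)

γ = 1/√(1 - 0.696²) = 1.3927
γ - 1 = 0.3927
KE = (γ-1)mc² = 0.3927 × 3.5 × (3×10⁸)² = 1.237×10¹⁷ J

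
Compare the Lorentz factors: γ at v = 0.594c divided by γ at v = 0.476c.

γ₁ = 1/√(1 - 0.594²) = 1.243
γ₂ = 1/√(1 - 0.476²) = 1.137
γ₁/γ₂ = 1.243/1.137 = 1.093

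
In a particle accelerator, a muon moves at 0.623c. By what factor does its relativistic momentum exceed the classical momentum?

p_rel = γmv, p_class = mv
Ratio = γ = 1/√(1 - 0.623²)
= 1/√(0.611871) = 1.278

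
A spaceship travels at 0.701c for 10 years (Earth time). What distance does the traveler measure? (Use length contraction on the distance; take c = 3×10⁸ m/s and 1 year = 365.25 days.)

Earth distance: d = v × t = 0.701c × 10 yr = 6.6366×10¹⁶ m
γ = 1.4022
d' = d/γ = 6.6366×10¹⁶/1.4022 = 4.733×10¹⁶ m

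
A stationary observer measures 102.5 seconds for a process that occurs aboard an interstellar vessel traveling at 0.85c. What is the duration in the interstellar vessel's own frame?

Dilated time Δt = 102.5 seconds
γ = 1/√(1 - 0.85²) = 1.898
Δt₀ = Δt/γ = 102.5/1.898 = 54.00 seconds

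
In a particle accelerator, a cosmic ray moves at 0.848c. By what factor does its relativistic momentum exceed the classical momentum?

p_rel = γmv, p_class = mv
Ratio = γ = 1/√(1 - 0.848²)
= 1/√(0.280896) = 1.887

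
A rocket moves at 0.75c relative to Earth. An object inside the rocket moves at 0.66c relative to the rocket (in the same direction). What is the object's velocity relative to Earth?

u = (u' + v)/(1 + u'v/c²)
Numerator: 0.66 + 0.75 = 1.41
Denominator: 1 + 0.495 = 1.495
u = 1.41/1.495 = 0.9431c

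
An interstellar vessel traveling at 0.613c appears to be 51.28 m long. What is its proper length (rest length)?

Contracted length L = 51.28 m
γ = 1/√(1 - 0.613²) = 1.26569
L₀ = γL = 1.26569 × 51.28 = 64.90 m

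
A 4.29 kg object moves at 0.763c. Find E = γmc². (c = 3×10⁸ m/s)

γ = 1/√(1 - 0.763²) = 1.547
mc² = 4.29 × (3×10⁸)² = 3.861×10¹⁷ J
E = γmc² = 1.547 × 3.861×10¹⁷ = 5.973×10¹⁷ J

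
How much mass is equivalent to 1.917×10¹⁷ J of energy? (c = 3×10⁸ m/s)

From E = mc², we get m = E/c²
c² = (3×10⁸)² = 9×10¹⁶ m²/s²
m = 1.917×10¹⁷ / 9×10¹⁶ = 2.130 kg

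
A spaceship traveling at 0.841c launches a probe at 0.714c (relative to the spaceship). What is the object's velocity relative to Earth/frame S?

u = (u' + v)/(1 + u'v/c²)
Numerator: 0.714 + 0.841 = 1.555
Denominator: 1 + 0.600474 = 1.600474
u = 1.555/1.600474 = 0.9716c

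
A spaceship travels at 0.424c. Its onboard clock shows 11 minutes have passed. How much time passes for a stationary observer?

Proper time Δt₀ = 11 minutes
γ = 1/√(1 - 0.424²) = 1.1042
Δt = γΔt₀ = 1.1042 × 11 = 12.15 minutes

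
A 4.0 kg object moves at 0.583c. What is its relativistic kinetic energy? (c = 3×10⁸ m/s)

γ = 1/√(1 - 0.583²) = 1.2308
γ - 1 = 0.2308
KE = (γ-1)mc² = 0.2308 × 4.0 × (3×10⁸)² = 8.309×10¹⁶ J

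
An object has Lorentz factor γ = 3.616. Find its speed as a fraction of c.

From γ = 1/√(1 - v²/c²):
1/γ² = 1/3.616² = 0.07648
v²/c² = 1 - 0.07648 = 0.9235
v/c = √(0.9235) = 0.9610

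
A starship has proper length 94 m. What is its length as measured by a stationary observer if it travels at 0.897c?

Proper length L₀ = 94 m
γ = 1/√(1 - 0.897²) = 2.2623
L = L₀/γ = 94/2.2623 = 41.55 m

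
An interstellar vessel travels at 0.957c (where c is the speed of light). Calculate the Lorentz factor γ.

v/c = 0.957, so (v/c)² = 0.915849
1 - (v/c)² = 0.084151
γ = 1/√(0.084151) = 3.447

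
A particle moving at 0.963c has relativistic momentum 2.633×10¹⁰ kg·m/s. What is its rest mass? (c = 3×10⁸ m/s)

γ = 1/√(1 - 0.963²) = 3.711
v = 0.963 × 3×10⁸ = 2.889×10⁸ m/s
m = p/(γv) = 2.633×10¹⁰/(3.711 × 2.889×10⁸) = 24.56 kg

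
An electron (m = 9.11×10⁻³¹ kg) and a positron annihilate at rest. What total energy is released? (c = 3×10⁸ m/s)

Both particles have the same rest mass, so total mass = 2m
E = 2m·c² = 2 × 9.11×10⁻³¹ × (3×10⁸)²
= 2 × 9.11×10⁻³¹ × 9×10¹⁶
= 1.640×10⁻¹³ J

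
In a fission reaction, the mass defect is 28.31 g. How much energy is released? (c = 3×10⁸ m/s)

Convert mass defect: Δm = 28.31 g = 0.02831 kg
E = Δm·c² = 0.02831 × (3×10⁸)²
= 0.02831 × 9×10¹⁶ = 2.548×10¹⁵ J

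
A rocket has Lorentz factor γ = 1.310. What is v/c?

From γ = 1/√(1 - v²/c²):
1/γ² = 1/1.310² = 0.5827
v²/c² = 1 - 0.5827 = 0.4173
v/c = √(0.4173) = 0.6460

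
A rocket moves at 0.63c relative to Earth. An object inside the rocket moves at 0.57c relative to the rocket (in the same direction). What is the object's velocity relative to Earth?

u = (u' + v)/(1 + u'v/c²)
Numerator: 0.57 + 0.63 = 1.2
Denominator: 1 + 0.3591 = 1.3591
u = 1.2/1.3591 = 0.8829c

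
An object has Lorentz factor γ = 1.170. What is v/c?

From γ = 1/√(1 - v²/c²):
1/γ² = 1/1.170² = 0.7305
v²/c² = 1 - 0.7305 = 0.2695
v/c = √(0.2695) = 0.5191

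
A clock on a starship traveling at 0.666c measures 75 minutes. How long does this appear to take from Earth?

Proper time Δt₀ = 75 minutes
γ = 1/√(1 - 0.666²) = 1.3406
Δt = γΔt₀ = 1.3406 × 75 = 100.5 minutes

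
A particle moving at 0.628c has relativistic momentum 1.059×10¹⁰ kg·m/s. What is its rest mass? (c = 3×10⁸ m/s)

γ = 1/√(1 - 0.628²) = 1.285
v = 0.628 × 3×10⁸ = 1.884×10⁸ m/s
m = p/(γv) = 1.059×10¹⁰/(1.285 × 1.884×10⁸) = 43.74 kg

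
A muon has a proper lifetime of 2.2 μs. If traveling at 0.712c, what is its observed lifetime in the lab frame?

Proper lifetime τ₀ = 2.2 μs
γ = 1/√(1 - 0.712²) = 1.424
τ = γτ₀ = 1.424 × 2.2 μs = 3.133 μs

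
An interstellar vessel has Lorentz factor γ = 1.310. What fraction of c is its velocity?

From γ = 1/√(1 - v²/c²):
1/γ² = 1/1.310² = 0.5827
v²/c² = 1 - 0.5827 = 0.4173
v/c = √(0.4173) = 0.6460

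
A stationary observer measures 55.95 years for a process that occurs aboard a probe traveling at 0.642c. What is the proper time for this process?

Dilated time Δt = 55.95 years
γ = 1/√(1 - 0.642²) = 1.3043
Δt₀ = Δt/γ = 55.95/1.3043 = 42.90 years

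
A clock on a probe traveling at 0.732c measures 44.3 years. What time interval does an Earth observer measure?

Proper time Δt₀ = 44.3 years
γ = 1/√(1 - 0.732²) = 1.4678
Δt = γΔt₀ = 1.4678 × 44.3 = 65.02 years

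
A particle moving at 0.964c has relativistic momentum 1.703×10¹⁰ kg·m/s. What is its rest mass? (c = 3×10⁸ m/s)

γ = 1/√(1 - 0.964²) = 3.761
v = 0.964 × 3×10⁸ = 2.892×10⁸ m/s
m = p/(γv) = 1.703×10¹⁰/(3.761 × 2.892×10⁸) = 15.66 kg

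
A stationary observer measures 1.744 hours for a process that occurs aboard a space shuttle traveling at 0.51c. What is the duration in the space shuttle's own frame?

Dilated time Δt = 1.744 hours
γ = 1/√(1 - 0.51²) = 1.163
Δt₀ = Δt/γ = 1.744/1.163 = 1.500 hours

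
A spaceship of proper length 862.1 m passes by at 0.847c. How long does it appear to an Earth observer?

Proper length L₀ = 862.1 m
γ = 1/√(1 - 0.847²) = 1.881
L = L₀/γ = 862.1/1.881 = 458.3 m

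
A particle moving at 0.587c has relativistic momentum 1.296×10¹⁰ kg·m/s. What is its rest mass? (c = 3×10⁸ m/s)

γ = 1/√(1 - 0.587²) = 1.2352
v = 0.587 × 3×10⁸ = 1.761×10⁸ m/s
m = p/(γv) = 1.296×10¹⁰/(1.2352 × 1.761×10⁸) = 59.58 kg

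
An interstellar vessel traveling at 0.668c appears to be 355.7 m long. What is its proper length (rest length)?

Contracted length L = 355.7 m
γ = 1/√(1 - 0.668²) = 1.3438
L₀ = γL = 1.3438 × 355.7 = 478.0 m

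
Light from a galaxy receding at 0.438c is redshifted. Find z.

β = 0.438
(1+β)/(1-β) = 1.438/0.562 = 2.5587
√(2.5587) = 1.5996
z = 1.5996 - 1 = 0.5996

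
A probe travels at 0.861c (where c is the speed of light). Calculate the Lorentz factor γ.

v/c = 0.861, so (v/c)² = 0.741321
1 - (v/c)² = 0.258679
γ = 1/√(0.258679) = 1.966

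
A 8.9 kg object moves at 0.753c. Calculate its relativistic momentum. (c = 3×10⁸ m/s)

γ = 1/√(1 - 0.753²) = 1.5197
v = 0.753 × 3×10⁸ = 2.259×10⁸ m/s
p = γmv = 1.5197 × 8.9 × 2.259×10⁸ = 3.055×10⁹ kg·m/s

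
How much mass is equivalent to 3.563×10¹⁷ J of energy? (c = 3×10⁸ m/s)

From E = mc², we get m = E/c²
c² = (3×10⁸)² = 9×10¹⁶ m²/s²
m = 3.563×10¹⁷ / 9×10¹⁶ = 3.959 kg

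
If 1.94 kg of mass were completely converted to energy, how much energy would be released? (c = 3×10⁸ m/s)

Using E = mc²:
c² = (3×10⁸)² = 9×10¹⁶ m²/s²
E = 1.94 × 9×10¹⁶ = 1.746×10¹⁷ J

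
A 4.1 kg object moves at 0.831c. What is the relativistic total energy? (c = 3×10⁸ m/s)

γ = 1/√(1 - 0.831²) = 1.79768
mc² = 4.1 × (3×10⁸)² = 3.690×10¹⁷ J
E = γmc² = 1.79768 × 3.690×10¹⁷ = 6.633×10¹⁷ J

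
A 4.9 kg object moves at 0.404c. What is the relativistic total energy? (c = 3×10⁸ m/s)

γ = 1/√(1 - 0.404²) = 1.0932
mc² = 4.9 × (3×10⁸)² = 4.410×10¹⁷ J
E = γmc² = 1.0932 × 4.410×10¹⁷ = 4.821×10¹⁷ J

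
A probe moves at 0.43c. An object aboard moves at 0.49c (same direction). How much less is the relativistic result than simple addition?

Classical: u' + v = 0.49 + 0.43 = 0.92c
Relativistic: u = (0.49 + 0.43)/(1 + 0.2107) = 0.92/1.2107 = 0.7599c
Difference: 0.92 - 0.7599 = 0.1601c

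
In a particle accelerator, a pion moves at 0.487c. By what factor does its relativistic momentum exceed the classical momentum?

p_rel = γmv, p_class = mv
Ratio = γ = 1/√(1 - 0.487²)
= 1/√(0.762831) = 1.145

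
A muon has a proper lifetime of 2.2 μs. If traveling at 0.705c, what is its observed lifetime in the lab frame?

Proper lifetime τ₀ = 2.2 μs
γ = 1/√(1 - 0.705²) = 1.410
τ = γτ₀ = 1.410 × 2.2 μs = 3.102 μs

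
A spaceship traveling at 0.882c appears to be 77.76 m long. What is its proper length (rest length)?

Contracted length L = 77.76 m
γ = 1/√(1 - 0.882²) = 2.122
L₀ = γL = 2.122 × 77.76 = 165.0 m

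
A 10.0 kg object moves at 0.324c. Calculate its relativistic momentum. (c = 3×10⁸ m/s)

γ = 1/√(1 - 0.324²) = 1.057
v = 0.324 × 3×10⁸ = 9.720×10⁷ m/s
p = γmv = 1.057 × 10.0 × 9.720×10⁷ = 1.027×10⁹ kg·m/s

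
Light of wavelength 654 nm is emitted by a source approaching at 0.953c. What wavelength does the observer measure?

β = 0.953
Wavelength Doppler factor = √(0.047/1.953) = √(0.024066) = 0.15513
λ_obs = 654 × 0.15513 = 101.5 nm (blueshift)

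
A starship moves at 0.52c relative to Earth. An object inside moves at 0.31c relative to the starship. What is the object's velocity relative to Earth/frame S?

u = (u' + v)/(1 + u'v/c²)
Numerator: 0.31 + 0.52 = 0.83
Denominator: 1 + 0.1612 = 1.1612
u = 0.83/1.1612 = 0.7148c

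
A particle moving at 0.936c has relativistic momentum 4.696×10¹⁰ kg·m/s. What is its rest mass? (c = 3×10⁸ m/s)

γ = 1/√(1 - 0.936²) = 2.841
v = 0.936 × 3×10⁸ = 2.808×10⁸ m/s
m = p/(γv) = 4.696×10¹⁰/(2.841 × 2.808×10⁸) = 58.87 kg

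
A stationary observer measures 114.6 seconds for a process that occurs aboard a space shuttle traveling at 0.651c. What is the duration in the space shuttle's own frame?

Dilated time Δt = 114.6 seconds
γ = 1/√(1 - 0.651²) = 1.3174
Δt₀ = Δt/γ = 114.6/1.3174 = 86.99 seconds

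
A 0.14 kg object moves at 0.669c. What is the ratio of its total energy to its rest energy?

E = γmc², E₀ = mc²
E/E₀ = γ = 1/√(1 - 0.669²) = 1.345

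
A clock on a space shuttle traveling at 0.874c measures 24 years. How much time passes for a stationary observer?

Proper time Δt₀ = 24 years
γ = 1/√(1 - 0.874²) = 2.058
Δt = γΔt₀ = 2.058 × 24 = 49.39 years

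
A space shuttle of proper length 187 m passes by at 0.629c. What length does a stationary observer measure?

Proper length L₀ = 187 m
γ = 1/√(1 - 0.629²) = 1.286
L = L₀/γ = 187/1.286 = 145.4 m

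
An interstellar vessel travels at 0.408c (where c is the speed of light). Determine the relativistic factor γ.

v/c = 0.408, so (v/c)² = 0.166464
1 - (v/c)² = 0.833536
γ = 1/√(0.833536) = 1.095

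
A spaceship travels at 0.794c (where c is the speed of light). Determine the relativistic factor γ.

v/c = 0.794, so (v/c)² = 0.630436
1 - (v/c)² = 0.369564
γ = 1/√(0.369564) = 1.645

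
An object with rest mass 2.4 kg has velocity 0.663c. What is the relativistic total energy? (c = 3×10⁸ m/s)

γ = 1/√(1 - 0.663²) = 1.3358
mc² = 2.4 × (3×10⁸)² = 2.160×10¹⁷ J
E = γmc² = 1.3358 × 2.160×10¹⁷ = 2.885×10¹⁷ J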